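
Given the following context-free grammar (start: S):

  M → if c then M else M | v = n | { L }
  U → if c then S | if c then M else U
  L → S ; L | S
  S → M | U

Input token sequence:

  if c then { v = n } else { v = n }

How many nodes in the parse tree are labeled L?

[S [M if c then [M { [L [S [M v = n]]] }] else [M { [L [S [M v = n]]] }]]]

2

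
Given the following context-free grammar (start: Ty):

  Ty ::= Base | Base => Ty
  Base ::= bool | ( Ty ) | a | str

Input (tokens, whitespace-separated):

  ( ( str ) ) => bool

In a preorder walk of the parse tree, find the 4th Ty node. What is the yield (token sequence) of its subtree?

bool

[Ty [Base ( [Ty [Base ( [Ty [Base str]] )]] )] => [Ty [Base bool]]]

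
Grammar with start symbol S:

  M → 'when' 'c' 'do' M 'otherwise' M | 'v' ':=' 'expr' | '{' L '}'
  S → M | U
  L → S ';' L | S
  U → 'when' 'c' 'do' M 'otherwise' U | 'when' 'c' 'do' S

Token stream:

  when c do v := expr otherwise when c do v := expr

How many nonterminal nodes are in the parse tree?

6

[S [U when c do [M v := expr] otherwise [U when c do [S [M v := expr]]]]]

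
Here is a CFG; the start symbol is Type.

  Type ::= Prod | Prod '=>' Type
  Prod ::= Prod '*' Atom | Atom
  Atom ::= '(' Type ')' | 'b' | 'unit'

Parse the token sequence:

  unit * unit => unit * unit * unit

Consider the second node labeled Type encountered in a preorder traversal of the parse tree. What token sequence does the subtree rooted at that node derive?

[Type [Prod [Prod [Atom unit]] * [Atom unit]] => [Type [Prod [Prod [Prod [Atom unit]] * [Atom unit]] * [Atom unit]]]]

unit * unit * unit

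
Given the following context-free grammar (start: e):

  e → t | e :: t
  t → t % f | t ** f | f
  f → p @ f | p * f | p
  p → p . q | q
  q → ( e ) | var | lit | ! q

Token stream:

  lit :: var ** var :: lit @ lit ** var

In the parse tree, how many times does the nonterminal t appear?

[e [e [e [t [f [p [q lit]]]]] :: [t [t [f [p [q var]]]] ** [f [p [q var]]]]] :: [t [t [f [p [q lit]] @ [f [p [q lit]]]]] ** [f [p [q var]]]]]

5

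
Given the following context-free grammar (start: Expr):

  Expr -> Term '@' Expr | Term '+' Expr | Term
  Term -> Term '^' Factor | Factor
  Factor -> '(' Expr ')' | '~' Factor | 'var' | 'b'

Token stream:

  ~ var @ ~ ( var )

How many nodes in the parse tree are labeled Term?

[Expr [Term [Factor ~ [Factor var]]] @ [Expr [Term [Factor ~ [Factor ( [Expr [Term [Factor var]]] )]]]]]

3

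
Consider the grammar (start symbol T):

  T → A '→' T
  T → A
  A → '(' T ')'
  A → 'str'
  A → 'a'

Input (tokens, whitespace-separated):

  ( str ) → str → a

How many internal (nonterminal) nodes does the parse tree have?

[T [A ( [T [A str]] )] → [T [A str] → [T [A a]]]]

8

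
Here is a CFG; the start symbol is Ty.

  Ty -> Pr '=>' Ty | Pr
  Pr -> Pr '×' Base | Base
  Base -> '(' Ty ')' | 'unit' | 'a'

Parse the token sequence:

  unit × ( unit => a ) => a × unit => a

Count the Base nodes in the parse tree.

[Ty [Pr [Pr [Base unit]] × [Base ( [Ty [Pr [Base unit]] => [Ty [Pr [Base a]]]] )]] => [Ty [Pr [Pr [Base a]] × [Base unit]] => [Ty [Pr [Base a]]]]]

7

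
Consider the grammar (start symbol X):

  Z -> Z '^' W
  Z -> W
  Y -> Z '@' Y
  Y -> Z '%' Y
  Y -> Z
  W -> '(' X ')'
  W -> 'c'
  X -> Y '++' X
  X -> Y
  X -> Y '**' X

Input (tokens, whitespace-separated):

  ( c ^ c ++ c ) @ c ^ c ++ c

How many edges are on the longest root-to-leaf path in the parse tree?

[X [Y [Z [W ( [X [Y [Z [Z [W c]] ^ [W c]]] ++ [X [Y [Z [W c]]]]] )]] @ [Y [Z [Z [W c]] ^ [W c]]]] ++ [X [Y [Z [W c]]]]]

9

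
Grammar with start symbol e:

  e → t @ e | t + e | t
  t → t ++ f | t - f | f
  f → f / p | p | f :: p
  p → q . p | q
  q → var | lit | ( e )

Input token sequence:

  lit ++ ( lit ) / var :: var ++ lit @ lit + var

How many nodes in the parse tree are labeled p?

8

[e [t [t [t [f [p [q lit]]]] ++ [f [f [f [p [q ( [e [t [f [p [q lit]]]]] )]]] / [p [q var]]] :: [p [q var]]]] ++ [f [p [q lit]]]] @ [e [t [f [p [q lit]]]] + [e [t [f [p [q var]]]]]]]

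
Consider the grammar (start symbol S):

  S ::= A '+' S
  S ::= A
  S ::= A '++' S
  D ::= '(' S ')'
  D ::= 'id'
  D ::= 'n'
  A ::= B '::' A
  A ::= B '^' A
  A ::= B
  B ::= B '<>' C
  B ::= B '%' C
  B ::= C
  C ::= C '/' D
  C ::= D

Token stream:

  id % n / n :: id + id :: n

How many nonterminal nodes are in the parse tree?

23

[S [A [B [B [C [D id]]] % [C [C [D n]] / [D n]]] :: [A [B [C [D id]]]]] + [S [A [B [C [D id]]] :: [A [B [C [D n]]]]]]]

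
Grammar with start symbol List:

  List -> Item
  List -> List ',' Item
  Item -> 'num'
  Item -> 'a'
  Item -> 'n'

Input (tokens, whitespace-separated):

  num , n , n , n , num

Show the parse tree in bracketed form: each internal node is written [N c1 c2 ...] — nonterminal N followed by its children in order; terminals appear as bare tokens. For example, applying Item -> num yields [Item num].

[List [List [List [List [List [Item num]] , [Item n]] , [Item n]] , [Item n]] , [Item num]]

List
List , Item
List , Item , Item
List , Item , Item , Item
List , Item , Item , Item , Item
Item , Item , Item , Item , Item
num , Item , Item , Item , Item
num , n , Item , Item , Item
num , n , n , Item , Item
num , n , n , n , Item
num , n , n , n , num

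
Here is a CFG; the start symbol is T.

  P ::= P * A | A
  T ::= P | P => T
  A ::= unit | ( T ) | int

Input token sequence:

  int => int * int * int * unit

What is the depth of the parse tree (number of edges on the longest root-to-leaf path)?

7

[T [P [A int]] => [T [P [P [P [P [A int]] * [A int]] * [A int]] * [A unit]]]]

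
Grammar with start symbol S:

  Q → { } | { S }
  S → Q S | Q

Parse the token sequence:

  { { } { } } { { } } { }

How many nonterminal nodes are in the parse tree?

12

[S [Q { [S [Q { }] [S [Q { }]]] }] [S [Q { [S [Q { }]] }] [S [Q { }]]]]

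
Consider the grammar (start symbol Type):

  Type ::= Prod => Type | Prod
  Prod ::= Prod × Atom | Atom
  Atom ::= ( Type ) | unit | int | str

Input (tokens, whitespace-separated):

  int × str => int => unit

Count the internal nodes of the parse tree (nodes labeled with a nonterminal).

[Type [Prod [Prod [Atom int]] × [Atom str]] => [Type [Prod [Atom int]] => [Type [Prod [Atom unit]]]]]

11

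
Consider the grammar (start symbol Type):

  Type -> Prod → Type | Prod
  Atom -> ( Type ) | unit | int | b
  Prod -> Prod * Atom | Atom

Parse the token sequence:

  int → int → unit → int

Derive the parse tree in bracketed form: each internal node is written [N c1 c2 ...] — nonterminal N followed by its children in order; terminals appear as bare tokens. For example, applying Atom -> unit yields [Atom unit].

Type
Prod → Type
Atom → Type
int → Type
int → Prod → Type
int → Atom → Type
int → int → Type
int → int → Prod → Type
int → int → Atom → Type
int → int → unit → Type
int → int → unit → Prod
int → int → unit → Atom
int → int → unit → int

[Type [Prod [Atom int]] → [Type [Prod [Atom int]] → [Type [Prod [Atom unit]] → [Type [Prod [Atom int]]]]]]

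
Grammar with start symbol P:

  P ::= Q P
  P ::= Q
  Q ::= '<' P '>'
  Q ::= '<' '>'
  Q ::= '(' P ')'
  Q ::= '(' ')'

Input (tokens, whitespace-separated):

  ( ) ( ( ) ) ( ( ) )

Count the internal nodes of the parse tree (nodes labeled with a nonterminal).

10

[P [Q ( )] [P [Q ( [P [Q ( )]] )] [P [Q ( [P [Q ( )]] )]]]]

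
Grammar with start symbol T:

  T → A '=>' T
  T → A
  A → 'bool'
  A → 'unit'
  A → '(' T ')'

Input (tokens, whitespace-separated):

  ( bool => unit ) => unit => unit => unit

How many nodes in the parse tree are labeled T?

[T [A ( [T [A bool] => [T [A unit]]] )] => [T [A unit] => [T [A unit] => [T [A unit]]]]]

6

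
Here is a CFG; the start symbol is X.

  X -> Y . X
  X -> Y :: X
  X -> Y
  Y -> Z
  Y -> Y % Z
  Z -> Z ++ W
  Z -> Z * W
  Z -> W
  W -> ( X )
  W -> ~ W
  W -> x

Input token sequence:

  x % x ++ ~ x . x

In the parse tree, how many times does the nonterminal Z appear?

4

[X [Y [Y [Z [W x]]] % [Z [Z [W x]] ++ [W ~ [W x]]]] . [X [Y [Z [W x]]]]]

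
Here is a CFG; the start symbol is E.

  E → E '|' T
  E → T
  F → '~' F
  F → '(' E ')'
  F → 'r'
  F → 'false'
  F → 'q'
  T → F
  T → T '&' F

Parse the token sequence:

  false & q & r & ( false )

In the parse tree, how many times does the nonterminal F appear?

5

[E [T [T [T [T [F false]] & [F q]] & [F r]] & [F ( [E [T [F false]]] )]]]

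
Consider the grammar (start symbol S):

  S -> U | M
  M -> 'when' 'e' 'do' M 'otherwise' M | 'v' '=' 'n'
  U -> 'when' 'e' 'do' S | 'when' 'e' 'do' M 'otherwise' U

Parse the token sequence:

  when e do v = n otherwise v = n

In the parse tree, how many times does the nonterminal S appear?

1

[S [M when e do [M v = n] otherwise [M v = n]]]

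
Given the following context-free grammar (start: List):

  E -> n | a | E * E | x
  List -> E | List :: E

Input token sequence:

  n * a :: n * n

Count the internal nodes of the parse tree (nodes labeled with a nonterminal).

[List [List [E [E n] * [E a]]] :: [E [E n] * [E n]]]

8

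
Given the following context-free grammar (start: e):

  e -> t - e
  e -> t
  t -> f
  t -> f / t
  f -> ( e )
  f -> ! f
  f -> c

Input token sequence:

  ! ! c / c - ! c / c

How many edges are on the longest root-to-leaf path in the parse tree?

5

[e [t [f ! [f ! [f c]]] / [t [f c]]] - [e [t [f ! [f c]] / [t [f c]]]]]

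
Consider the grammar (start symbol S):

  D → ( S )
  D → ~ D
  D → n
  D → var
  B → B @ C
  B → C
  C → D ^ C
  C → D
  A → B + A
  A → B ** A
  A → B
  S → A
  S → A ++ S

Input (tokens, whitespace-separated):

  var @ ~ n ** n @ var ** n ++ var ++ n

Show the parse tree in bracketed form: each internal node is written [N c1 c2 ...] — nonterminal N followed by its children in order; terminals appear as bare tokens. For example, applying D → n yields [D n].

[S [A [B [B [C [D var]]] @ [C [D ~ [D n]]]] ** [A [B [B [C [D n]]] @ [C [D var]]] ** [A [B [C [D n]]]]]] ++ [S [A [B [C [D var]]]] ++ [S [A [B [C [D n]]]]]]]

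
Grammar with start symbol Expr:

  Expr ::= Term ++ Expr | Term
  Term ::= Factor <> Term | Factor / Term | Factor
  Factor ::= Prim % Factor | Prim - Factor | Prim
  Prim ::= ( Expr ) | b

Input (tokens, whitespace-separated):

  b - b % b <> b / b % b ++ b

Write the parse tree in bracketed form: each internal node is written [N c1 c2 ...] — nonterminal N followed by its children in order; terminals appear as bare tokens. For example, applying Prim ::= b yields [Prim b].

[Expr [Term [Factor [Prim b] - [Factor [Prim b] % [Factor [Prim b]]]] <> [Term [Factor [Prim b]] / [Term [Factor [Prim b] % [Factor [Prim b]]]]]] ++ [Expr [Term [Factor [Prim b]]]]]

Expr
Term ++ Expr
Factor <> Term ++ Expr
Prim - Factor <> Term ++ Expr
b - Factor <> Term ++ Expr
b - Prim % Factor <> Term ++ Expr
b - b % Factor <> Term ++ Expr
b - b % Prim <> Term ++ Expr
b - b % b <> Term ++ Expr
b - b % b <> Factor / Term ++ Expr
b - b % b <> Prim / Term ++ Expr
b - b % b <> b / Term ++ Expr
b - b % b <> b / Factor ++ Expr
b - b % b <> b / Prim % Factor ++ Expr
b - b % b <> b / b % Factor ++ Expr
b - b % b <> b / b % Prim ++ Expr
b - b % b <> b / b % b ++ Expr
b - b % b <> b / b % b ++ Term
b - b % b <> b / b % b ++ Factor
b - b % b <> b / b % b ++ Prim
b - b % b <> b / b % b ++ b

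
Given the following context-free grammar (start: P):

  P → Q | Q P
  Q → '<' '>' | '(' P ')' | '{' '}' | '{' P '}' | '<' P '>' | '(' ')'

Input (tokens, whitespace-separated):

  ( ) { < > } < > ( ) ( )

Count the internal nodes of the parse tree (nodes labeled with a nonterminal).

12

[P [Q ( )] [P [Q { [P [Q < >]] }] [P [Q < >] [P [Q ( )] [P [Q ( )]]]]]]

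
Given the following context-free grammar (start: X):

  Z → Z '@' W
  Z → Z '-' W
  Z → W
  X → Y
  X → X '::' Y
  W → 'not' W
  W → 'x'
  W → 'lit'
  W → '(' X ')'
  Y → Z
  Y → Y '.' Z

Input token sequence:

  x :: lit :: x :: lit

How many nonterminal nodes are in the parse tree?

16

[X [X [X [X [Y [Z [W x]]]] :: [Y [Z [W lit]]]] :: [Y [Z [W x]]]] :: [Y [Z [W lit]]]]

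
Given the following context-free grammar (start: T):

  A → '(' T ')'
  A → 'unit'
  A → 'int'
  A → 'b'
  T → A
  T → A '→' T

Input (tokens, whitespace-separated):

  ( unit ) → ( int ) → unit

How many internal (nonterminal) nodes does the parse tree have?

10

[T [A ( [T [A unit]] )] → [T [A ( [T [A int]] )] → [T [A unit]]]]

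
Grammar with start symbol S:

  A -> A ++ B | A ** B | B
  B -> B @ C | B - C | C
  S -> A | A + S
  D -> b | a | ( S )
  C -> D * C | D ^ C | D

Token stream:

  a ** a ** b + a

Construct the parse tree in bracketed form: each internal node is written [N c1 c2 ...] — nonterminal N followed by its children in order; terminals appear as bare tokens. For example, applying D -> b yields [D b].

[S [A [A [A [B [C [D a]]]] ** [B [C [D a]]]] ** [B [C [D b]]]] + [S [A [B [C [D a]]]]]]

S
A + S
A ** B + S
A ** B ** B + S
B ** B ** B + S
C ** B ** B + S
D ** B ** B + S
a ** B ** B + S
a ** C ** B + S
a ** D ** B + S
a ** a ** B + S
a ** a ** C + S
a ** a ** D + S
a ** a ** b + S
a ** a ** b + A
a ** a ** b + B
a ** a ** b + C
a ** a ** b + D
a ** a ** b + a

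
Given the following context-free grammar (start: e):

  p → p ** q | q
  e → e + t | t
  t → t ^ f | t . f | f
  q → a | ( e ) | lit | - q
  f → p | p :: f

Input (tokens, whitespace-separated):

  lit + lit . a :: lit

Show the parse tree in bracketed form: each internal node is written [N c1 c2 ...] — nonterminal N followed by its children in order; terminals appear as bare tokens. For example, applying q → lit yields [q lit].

e
e + t
t + t
f + t
p + t
q + t
lit + t
lit + t . f
lit + f . f
lit + p . f
lit + q . f
lit + lit . f
lit + lit . p :: f
lit + lit . q :: f
lit + lit . a :: f
lit + lit . a :: p
lit + lit . a :: q
lit + lit . a :: lit

[e [e [t [f [p [q lit]]]]] + [t [t [f [p [q lit]]]] . [f [p [q a]] :: [f [p [q lit]]]]]]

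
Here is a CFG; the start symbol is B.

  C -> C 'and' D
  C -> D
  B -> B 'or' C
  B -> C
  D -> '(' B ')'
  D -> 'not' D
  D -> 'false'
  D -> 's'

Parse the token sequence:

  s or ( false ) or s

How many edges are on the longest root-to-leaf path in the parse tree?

7

[B [B [B [C [D s]]] or [C [D ( [B [C [D false]]] )]]] or [C [D s]]]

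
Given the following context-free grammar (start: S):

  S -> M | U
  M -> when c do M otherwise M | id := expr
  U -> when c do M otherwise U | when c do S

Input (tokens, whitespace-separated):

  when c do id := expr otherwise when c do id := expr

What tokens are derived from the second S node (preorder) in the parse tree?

[S [U when c do [M id := expr] otherwise [U when c do [S [M id := expr]]]]]

id := expr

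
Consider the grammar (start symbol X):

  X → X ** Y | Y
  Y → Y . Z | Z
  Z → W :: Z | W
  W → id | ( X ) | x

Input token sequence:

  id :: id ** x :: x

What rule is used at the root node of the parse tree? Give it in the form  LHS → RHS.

[X [X [Y [Z [W id] :: [Z [W id]]]]] ** [Y [Z [W x] :: [Z [W x]]]]]

X → X ** Y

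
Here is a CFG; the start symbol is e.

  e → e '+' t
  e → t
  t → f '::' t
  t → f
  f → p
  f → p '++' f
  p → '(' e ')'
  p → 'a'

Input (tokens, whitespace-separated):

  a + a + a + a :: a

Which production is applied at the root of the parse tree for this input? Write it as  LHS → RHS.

e → e '+' t

[e [e [e [e [t [f [p a]]]] + [t [f [p a]]]] + [t [f [p a]]]] + [t [f [p a]] :: [t [f [p a]]]]]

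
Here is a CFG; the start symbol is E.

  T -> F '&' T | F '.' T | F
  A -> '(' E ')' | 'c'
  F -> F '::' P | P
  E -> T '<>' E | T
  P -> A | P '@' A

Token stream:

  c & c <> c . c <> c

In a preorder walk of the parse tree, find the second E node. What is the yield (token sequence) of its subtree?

[E [T [F [P [A c]]] & [T [F [P [A c]]]]] <> [E [T [F [P [A c]]] . [T [F [P [A c]]]]] <> [E [T [F [P [A c]]]]]]]

c . c <> c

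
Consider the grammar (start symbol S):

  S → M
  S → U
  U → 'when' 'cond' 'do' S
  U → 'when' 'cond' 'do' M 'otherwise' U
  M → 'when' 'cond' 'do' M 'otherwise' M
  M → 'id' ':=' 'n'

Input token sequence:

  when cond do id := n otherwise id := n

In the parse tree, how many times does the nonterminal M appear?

3

[S [M when cond do [M id := n] otherwise [M id := n]]]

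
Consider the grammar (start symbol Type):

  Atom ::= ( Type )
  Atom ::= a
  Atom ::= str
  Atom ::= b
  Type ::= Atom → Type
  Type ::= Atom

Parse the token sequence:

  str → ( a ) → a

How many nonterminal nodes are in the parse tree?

8

[Type [Atom str] → [Type [Atom ( [Type [Atom a]] )] → [Type [Atom a]]]]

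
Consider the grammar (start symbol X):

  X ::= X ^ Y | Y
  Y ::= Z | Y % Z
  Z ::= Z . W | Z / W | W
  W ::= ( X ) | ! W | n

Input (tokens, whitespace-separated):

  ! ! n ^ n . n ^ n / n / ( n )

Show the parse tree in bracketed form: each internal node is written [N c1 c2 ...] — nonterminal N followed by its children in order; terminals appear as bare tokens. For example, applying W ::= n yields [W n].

[X [X [X [Y [Z [W ! [W ! [W n]]]]]] ^ [Y [Z [Z [W n]] . [W n]]]] ^ [Y [Z [Z [Z [W n]] / [W n]] / [W ( [X [Y [Z [W n]]]] )]]]]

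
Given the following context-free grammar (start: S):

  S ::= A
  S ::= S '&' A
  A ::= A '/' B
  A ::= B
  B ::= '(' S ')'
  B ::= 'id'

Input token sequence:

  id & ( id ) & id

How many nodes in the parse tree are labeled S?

[S [S [S [A [B id]]] & [A [B ( [S [A [B id]]] )]]] & [A [B id]]]

4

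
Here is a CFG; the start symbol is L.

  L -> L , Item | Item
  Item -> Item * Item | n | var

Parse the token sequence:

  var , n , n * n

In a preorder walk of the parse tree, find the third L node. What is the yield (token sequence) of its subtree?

var

[L [L [L [Item var]] , [Item n]] , [Item [Item n] * [Item n]]]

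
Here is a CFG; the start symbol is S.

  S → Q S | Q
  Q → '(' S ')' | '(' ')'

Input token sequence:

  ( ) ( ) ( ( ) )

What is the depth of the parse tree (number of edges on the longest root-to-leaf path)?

[S [Q ( )] [S [Q ( )] [S [Q ( [S [Q ( )]] )]]]]

6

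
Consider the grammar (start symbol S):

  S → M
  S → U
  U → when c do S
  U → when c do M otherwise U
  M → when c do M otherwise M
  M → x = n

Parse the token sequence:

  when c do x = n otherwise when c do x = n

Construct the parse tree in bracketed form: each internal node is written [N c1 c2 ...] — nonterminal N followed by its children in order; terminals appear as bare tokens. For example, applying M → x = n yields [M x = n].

[S [U when c do [M x = n] otherwise [U when c do [S [M x = n]]]]]

S
U
when c do M otherwise U
when c do x = n otherwise U
when c do x = n otherwise when c do S
when c do x = n otherwise when c do M
when c do x = n otherwise when c do x = n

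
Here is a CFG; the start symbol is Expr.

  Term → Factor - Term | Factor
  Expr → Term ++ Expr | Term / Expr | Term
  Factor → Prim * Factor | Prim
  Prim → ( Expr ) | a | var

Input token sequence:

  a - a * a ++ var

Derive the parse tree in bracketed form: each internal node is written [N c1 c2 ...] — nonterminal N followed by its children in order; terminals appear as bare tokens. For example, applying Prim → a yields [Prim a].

Expr
Term ++ Expr
Factor - Term ++ Expr
Prim - Term ++ Expr
a - Term ++ Expr
a - Factor ++ Expr
a - Prim * Factor ++ Expr
a - a * Factor ++ Expr
a - a * Prim ++ Expr
a - a * a ++ Expr
a - a * a ++ Term
a - a * a ++ Factor
a - a * a ++ Prim
a - a * a ++ var

[Expr [Term [Factor [Prim a]] - [Term [Factor [Prim a] * [Factor [Prim a]]]]] ++ [Expr [Term [Factor [Prim var]]]]]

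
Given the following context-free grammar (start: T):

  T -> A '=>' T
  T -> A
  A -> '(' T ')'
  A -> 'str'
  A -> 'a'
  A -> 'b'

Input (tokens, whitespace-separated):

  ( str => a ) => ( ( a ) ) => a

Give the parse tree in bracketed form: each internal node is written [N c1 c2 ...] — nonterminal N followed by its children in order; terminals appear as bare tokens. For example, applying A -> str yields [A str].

[T [A ( [T [A str] => [T [A a]]] )] => [T [A ( [T [A ( [T [A a]] )]] )] => [T [A a]]]]

T
A => T
( T ) => T
( A => T ) => T
( str => T ) => T
( str => A ) => T
( str => a ) => T
( str => a ) => A => T
( str => a ) => ( T ) => T
( str => a ) => ( A ) => T
( str => a ) => ( ( T ) ) => T
( str => a ) => ( ( A ) ) => T
( str => a ) => ( ( a ) ) => T
( str => a ) => ( ( a ) ) => A
( str => a ) => ( ( a ) ) => a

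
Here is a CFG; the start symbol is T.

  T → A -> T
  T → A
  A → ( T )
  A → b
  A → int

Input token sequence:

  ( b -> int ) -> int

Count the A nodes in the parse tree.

4

[T [A ( [T [A b] -> [T [A int]]] )] -> [T [A int]]]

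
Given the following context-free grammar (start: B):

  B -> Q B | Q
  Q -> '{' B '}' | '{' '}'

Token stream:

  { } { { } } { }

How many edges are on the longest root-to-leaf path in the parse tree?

[B [Q { }] [B [Q { [B [Q { }]] }] [B [Q { }]]]]

5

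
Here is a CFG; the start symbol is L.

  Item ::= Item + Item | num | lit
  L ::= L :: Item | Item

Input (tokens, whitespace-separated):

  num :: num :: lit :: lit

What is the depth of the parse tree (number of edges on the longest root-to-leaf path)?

5

[L [L [L [L [Item num]] :: [Item num]] :: [Item lit]] :: [Item lit]]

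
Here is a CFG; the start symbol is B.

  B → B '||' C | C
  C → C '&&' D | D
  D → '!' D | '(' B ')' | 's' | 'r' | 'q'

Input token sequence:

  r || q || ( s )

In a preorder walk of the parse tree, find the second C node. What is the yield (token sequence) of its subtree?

q

[B [B [B [C [D r]]] || [C [D q]]] || [C [D ( [B [C [D s]]] )]]]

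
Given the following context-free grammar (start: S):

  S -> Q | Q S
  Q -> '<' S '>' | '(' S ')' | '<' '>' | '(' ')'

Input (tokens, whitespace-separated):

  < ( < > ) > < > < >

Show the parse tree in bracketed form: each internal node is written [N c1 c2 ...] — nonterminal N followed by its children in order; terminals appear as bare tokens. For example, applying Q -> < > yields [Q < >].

S
Q S
< S > S
< Q > S
< ( S ) > S
< ( Q ) > S
< ( < > ) > S
< ( < > ) > Q S
< ( < > ) > < > S
< ( < > ) > < > Q
< ( < > ) > < > < >

[S [Q < [S [Q ( [S [Q < >]] )]] >] [S [Q < >] [S [Q < >]]]]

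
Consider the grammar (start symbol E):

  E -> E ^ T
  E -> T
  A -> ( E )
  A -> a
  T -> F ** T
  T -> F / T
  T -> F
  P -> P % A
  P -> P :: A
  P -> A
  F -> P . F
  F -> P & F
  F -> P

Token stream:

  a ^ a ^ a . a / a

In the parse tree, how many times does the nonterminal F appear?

[E [E [E [T [F [P [A a]]]]] ^ [T [F [P [A a]]]]] ^ [T [F [P [A a]] . [F [P [A a]]]] / [T [F [P [A a]]]]]]

5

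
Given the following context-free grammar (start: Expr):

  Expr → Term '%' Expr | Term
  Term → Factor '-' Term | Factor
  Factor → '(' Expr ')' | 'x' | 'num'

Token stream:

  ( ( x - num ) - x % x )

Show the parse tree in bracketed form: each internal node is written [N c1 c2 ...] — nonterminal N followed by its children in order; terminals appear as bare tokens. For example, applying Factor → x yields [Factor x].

[Expr [Term [Factor ( [Expr [Term [Factor ( [Expr [Term [Factor x] - [Term [Factor num]]]] )] - [Term [Factor x]]] % [Expr [Term [Factor x]]]] )]]]

Expr
Term
Factor
( Expr )
( Term % Expr )
( Factor - Term % Expr )
( ( Expr ) - Term % Expr )
( ( Term ) - Term % Expr )
( ( Factor - Term ) - Term % Expr )
( ( x - Term ) - Term % Expr )
( ( x - Factor ) - Term % Expr )
( ( x - num ) - Term % Expr )
( ( x - num ) - Factor % Expr )
( ( x - num ) - x % Expr )
( ( x - num ) - x % Term )
( ( x - num ) - x % Factor )
( ( x - num ) - x % x )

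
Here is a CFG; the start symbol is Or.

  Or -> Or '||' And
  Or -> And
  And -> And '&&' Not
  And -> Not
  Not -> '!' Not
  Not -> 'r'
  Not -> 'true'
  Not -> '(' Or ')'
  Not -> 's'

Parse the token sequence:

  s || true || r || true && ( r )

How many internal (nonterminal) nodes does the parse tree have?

[Or [Or [Or [Or [And [Not s]]] || [And [Not true]]] || [And [Not r]]] || [And [And [Not true]] && [Not ( [Or [And [Not r]]] )]]]

17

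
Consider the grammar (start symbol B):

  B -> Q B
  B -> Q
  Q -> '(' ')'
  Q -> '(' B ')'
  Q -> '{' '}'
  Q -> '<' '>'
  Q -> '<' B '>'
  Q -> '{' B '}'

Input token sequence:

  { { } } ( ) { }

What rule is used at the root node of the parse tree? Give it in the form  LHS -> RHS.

[B [Q { [B [Q { }]] }] [B [Q ( )] [B [Q { }]]]]

B -> Q B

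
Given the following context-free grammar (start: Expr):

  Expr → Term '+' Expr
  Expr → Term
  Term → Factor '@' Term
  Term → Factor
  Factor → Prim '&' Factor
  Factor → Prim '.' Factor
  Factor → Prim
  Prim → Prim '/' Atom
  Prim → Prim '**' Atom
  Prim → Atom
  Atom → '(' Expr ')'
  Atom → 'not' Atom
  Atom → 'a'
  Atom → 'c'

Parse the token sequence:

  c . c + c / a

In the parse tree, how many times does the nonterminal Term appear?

2

[Expr [Term [Factor [Prim [Atom c]] . [Factor [Prim [Atom c]]]]] + [Expr [Term [Factor [Prim [Prim [Atom c]] / [Atom a]]]]]]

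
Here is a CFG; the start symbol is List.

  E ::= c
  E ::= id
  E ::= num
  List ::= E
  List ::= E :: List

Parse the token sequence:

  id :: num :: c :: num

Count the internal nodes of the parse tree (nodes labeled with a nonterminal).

8

[List [E id] :: [List [E num] :: [List [E c] :: [List [E num]]]]]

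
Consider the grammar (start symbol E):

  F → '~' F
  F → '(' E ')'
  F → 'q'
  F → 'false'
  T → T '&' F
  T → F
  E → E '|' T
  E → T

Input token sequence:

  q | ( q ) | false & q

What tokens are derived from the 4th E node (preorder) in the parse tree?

q

[E [E [E [T [F q]]] | [T [F ( [E [T [F q]]] )]]] | [T [T [F false]] & [F q]]]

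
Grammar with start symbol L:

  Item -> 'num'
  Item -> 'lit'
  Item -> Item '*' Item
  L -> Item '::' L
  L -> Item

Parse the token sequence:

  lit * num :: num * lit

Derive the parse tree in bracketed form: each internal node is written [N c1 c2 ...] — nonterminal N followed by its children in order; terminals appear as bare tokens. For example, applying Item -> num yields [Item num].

L
Item :: L
Item * Item :: L
lit * Item :: L
lit * num :: L
lit * num :: Item
lit * num :: Item * Item
lit * num :: num * Item
lit * num :: num * lit

[L [Item [Item lit] * [Item num]] :: [L [Item [Item num] * [Item lit]]]]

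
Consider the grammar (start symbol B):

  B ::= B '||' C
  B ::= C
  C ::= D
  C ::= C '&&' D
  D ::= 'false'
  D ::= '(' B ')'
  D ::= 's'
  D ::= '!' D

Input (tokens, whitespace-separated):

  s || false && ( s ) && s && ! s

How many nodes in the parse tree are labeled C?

[B [B [C [D s]]] || [C [C [C [C [D false]] && [D ( [B [C [D s]]] )]] && [D s]] && [D ! [D s]]]]

6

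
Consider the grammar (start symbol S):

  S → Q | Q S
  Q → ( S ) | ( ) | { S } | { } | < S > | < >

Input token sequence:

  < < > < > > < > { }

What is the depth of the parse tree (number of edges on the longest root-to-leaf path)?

5

[S [Q < [S [Q < >] [S [Q < >]]] >] [S [Q < >] [S [Q { }]]]]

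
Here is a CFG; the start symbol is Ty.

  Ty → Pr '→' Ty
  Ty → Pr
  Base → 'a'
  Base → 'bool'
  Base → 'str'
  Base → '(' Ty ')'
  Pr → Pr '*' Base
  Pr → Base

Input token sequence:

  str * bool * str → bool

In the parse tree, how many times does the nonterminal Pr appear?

[Ty [Pr [Pr [Pr [Base str]] * [Base bool]] * [Base str]] → [Ty [Pr [Base bool]]]]

4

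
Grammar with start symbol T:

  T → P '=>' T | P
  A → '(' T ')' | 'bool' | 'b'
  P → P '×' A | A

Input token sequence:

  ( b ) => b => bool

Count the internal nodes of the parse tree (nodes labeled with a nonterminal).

[T [P [A ( [T [P [A b]]] )]] => [T [P [A b]] => [T [P [A bool]]]]]

12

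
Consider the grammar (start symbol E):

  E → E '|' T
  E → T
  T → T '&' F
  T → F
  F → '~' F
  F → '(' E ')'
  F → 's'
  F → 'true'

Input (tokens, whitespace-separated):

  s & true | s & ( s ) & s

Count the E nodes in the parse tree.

[E [E [T [T [F s]] & [F true]]] | [T [T [T [F s]] & [F ( [E [T [F s]]] )]] & [F s]]]

3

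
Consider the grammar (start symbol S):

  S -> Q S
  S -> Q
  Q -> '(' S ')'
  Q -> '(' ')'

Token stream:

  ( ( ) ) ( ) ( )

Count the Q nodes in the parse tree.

[S [Q ( [S [Q ( )]] )] [S [Q ( )] [S [Q ( )]]]]

4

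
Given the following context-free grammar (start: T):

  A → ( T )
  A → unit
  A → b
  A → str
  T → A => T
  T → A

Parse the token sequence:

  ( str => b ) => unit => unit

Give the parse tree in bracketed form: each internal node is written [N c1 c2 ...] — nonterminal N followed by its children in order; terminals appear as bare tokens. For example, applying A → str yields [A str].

[T [A ( [T [A str] => [T [A b]]] )] => [T [A unit] => [T [A unit]]]]

T
A => T
( T ) => T
( A => T ) => T
( str => T ) => T
( str => A ) => T
( str => b ) => T
( str => b ) => A => T
( str => b ) => unit => T
( str => b ) => unit => A
( str => b ) => unit => unit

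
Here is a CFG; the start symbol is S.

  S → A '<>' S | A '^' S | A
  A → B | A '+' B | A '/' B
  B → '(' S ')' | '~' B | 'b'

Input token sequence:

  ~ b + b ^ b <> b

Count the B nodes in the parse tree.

5

[S [A [A [B ~ [B b]]] + [B b]] ^ [S [A [B b]] <> [S [A [B b]]]]]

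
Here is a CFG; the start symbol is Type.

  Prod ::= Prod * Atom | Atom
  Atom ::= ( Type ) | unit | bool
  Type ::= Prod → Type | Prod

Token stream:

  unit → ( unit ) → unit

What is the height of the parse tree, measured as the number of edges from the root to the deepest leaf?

7

[Type [Prod [Atom unit]] → [Type [Prod [Atom ( [Type [Prod [Atom unit]]] )]] → [Type [Prod [Atom unit]]]]]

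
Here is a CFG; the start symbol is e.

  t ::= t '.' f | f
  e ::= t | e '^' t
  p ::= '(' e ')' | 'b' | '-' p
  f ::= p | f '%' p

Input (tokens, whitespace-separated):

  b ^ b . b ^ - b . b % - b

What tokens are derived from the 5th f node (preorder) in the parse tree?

b % - b

[e [e [e [t [f [p b]]]] ^ [t [t [f [p b]]] . [f [p b]]]] ^ [t [t [f [p - [p b]]]] . [f [f [p b]] % [p - [p b]]]]]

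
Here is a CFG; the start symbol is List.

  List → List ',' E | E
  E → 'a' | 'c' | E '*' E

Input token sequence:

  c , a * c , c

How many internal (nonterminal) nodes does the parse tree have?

[List [List [List [E c]] , [E [E a] * [E c]]] , [E c]]

8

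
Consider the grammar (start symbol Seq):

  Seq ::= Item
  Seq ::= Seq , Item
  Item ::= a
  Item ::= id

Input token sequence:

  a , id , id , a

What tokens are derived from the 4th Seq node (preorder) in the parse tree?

a

[Seq [Seq [Seq [Seq [Item a]] , [Item id]] , [Item id]] , [Item a]]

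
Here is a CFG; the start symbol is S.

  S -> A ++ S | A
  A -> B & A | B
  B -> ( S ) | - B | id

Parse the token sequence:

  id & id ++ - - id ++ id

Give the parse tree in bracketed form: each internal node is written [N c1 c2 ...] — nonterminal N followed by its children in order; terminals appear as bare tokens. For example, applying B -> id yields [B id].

S
A ++ S
B & A ++ S
id & A ++ S
id & B ++ S
id & id ++ S
id & id ++ A ++ S
id & id ++ B ++ S
id & id ++ - B ++ S
id & id ++ - - B ++ S
id & id ++ - - id ++ S
id & id ++ - - id ++ A
id & id ++ - - id ++ B
id & id ++ - - id ++ id

[S [A [B id] & [A [B id]]] ++ [S [A [B - [B - [B id]]]] ++ [S [A [B id]]]]]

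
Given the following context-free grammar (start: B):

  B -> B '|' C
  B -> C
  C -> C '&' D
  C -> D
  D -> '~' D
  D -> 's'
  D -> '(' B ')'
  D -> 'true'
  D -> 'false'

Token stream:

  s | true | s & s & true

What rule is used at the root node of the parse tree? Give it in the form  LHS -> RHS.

[B [B [B [C [D s]]] | [C [D true]]] | [C [C [C [D s]] & [D s]] & [D true]]]

B -> B '|' C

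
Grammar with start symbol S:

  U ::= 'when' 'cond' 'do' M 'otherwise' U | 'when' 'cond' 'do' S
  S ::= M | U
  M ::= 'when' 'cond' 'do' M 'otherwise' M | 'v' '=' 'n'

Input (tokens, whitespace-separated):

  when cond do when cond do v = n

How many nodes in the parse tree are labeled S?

3

[S [U when cond do [S [U when cond do [S [M v = n]]]]]]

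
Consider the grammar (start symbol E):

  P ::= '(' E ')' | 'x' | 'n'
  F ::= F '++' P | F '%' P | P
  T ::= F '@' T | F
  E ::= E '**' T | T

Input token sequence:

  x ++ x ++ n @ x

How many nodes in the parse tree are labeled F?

[E [T [F [F [F [P x]] ++ [P x]] ++ [P n]] @ [T [F [P x]]]]]

4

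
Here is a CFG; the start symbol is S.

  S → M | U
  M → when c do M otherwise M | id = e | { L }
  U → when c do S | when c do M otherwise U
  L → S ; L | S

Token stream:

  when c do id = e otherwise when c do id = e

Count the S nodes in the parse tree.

2

[S [U when c do [M id = e] otherwise [U when c do [S [M id = e]]]]]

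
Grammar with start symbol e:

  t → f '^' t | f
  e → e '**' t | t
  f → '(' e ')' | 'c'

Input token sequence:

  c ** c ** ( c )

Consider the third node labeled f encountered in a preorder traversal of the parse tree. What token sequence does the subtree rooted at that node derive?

[e [e [e [t [f c]]] ** [t [f c]]] ** [t [f ( [e [t [f c]]] )]]]

( c )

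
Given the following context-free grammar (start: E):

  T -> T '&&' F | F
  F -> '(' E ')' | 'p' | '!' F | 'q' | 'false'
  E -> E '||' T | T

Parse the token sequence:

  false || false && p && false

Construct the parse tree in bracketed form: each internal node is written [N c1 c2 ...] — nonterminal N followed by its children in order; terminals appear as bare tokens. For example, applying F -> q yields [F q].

E
E || T
T || T
F || T
false || T
false || T && F
false || T && F && F
false || F && F && F
false || false && F && F
false || false && p && F
false || false && p && false

[E [E [T [F false]]] || [T [T [T [F false]] && [F p]] && [F false]]]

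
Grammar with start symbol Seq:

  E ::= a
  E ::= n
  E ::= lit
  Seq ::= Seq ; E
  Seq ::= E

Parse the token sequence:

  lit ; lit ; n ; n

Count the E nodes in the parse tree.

4

[Seq [Seq [Seq [Seq [E lit]] ; [E lit]] ; [E n]] ; [E n]]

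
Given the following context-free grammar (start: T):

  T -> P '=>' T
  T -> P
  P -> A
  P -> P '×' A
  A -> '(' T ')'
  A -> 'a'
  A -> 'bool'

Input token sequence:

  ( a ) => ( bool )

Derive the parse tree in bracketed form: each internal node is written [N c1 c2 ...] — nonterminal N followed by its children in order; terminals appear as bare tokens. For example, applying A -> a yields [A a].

T
P => T
A => T
( T ) => T
( P ) => T
( A ) => T
( a ) => T
( a ) => P
( a ) => A
( a ) => ( T )
( a ) => ( P )
( a ) => ( A )
( a ) => ( bool )

[T [P [A ( [T [P [A a]]] )]] => [T [P [A ( [T [P [A bool]]] )]]]]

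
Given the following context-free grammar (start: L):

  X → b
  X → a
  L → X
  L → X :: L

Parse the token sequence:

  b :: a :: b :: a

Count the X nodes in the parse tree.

4

[L [X b] :: [L [X a] :: [L [X b] :: [L [X a]]]]]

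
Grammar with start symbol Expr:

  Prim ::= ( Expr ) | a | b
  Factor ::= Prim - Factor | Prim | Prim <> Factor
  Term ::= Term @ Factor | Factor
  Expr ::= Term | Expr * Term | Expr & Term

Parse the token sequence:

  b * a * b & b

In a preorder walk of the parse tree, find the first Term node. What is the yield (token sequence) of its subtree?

b

[Expr [Expr [Expr [Expr [Term [Factor [Prim b]]]] * [Term [Factor [Prim a]]]] * [Term [Factor [Prim b]]]] & [Term [Factor [Prim b]]]]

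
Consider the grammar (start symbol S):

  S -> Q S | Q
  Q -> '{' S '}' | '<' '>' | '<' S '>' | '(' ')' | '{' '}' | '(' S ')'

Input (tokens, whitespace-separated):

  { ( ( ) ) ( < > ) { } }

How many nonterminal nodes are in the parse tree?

12

[S [Q { [S [Q ( [S [Q ( )]] )] [S [Q ( [S [Q < >]] )] [S [Q { }]]]] }]]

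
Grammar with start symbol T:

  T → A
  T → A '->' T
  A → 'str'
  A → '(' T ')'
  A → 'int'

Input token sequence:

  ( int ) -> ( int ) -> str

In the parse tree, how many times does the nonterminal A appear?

5

[T [A ( [T [A int]] )] -> [T [A ( [T [A int]] )] -> [T [A str]]]]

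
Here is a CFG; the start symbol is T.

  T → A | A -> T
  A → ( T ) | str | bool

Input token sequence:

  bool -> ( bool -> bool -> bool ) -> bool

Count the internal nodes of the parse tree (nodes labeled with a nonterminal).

12

[T [A bool] -> [T [A ( [T [A bool] -> [T [A bool] -> [T [A bool]]]] )] -> [T [A bool]]]]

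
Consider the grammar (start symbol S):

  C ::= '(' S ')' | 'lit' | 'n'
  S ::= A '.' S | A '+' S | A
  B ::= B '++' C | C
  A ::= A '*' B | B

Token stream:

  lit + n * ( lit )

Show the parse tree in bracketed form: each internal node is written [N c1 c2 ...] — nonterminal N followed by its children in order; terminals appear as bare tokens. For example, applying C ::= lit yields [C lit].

S
A + S
B + S
C + S
lit + S
lit + A
lit + A * B
lit + B * B
lit + C * B
lit + n * B
lit + n * C
lit + n * ( S )
lit + n * ( A )
lit + n * ( B )
lit + n * ( C )
lit + n * ( lit )

[S [A [B [C lit]]] + [S [A [A [B [C n]]] * [B [C ( [S [A [B [C lit]]]] )]]]]]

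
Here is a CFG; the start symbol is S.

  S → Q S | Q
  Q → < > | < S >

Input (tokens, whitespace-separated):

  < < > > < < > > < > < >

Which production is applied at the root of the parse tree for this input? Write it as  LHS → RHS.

S → Q S

[S [Q < [S [Q < >]] >] [S [Q < [S [Q < >]] >] [S [Q < >] [S [Q < >]]]]]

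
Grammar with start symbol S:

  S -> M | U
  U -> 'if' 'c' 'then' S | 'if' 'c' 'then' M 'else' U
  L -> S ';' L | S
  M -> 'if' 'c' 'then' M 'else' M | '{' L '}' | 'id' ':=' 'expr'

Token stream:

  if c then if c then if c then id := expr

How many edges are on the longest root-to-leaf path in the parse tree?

8

[S [U if c then [S [U if c then [S [U if c then [S [M id := expr]]]]]]]]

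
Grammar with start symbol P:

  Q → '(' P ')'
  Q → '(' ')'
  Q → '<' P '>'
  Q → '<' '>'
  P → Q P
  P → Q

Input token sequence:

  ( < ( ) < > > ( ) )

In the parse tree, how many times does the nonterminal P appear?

5

[P [Q ( [P [Q < [P [Q ( )] [P [Q < >]]] >] [P [Q ( )]]] )]]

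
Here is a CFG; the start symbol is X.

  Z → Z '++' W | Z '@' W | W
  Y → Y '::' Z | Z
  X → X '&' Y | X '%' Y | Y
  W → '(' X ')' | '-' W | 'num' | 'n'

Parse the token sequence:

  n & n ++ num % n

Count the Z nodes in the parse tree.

[X [X [X [Y [Z [W n]]]] & [Y [Z [Z [W n]] ++ [W num]]]] % [Y [Z [W n]]]]

4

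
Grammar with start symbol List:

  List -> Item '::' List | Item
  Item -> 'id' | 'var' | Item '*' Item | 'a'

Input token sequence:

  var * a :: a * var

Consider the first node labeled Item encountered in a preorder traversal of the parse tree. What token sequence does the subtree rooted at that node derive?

[List [Item [Item var] * [Item a]] :: [List [Item [Item a] * [Item var]]]]

var * a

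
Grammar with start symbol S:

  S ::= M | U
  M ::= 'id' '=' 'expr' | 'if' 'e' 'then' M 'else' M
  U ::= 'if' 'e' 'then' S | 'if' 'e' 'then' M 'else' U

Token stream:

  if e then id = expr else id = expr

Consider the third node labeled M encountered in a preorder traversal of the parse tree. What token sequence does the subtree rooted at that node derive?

[S [M if e then [M id = expr] else [M id = expr]]]

id = expr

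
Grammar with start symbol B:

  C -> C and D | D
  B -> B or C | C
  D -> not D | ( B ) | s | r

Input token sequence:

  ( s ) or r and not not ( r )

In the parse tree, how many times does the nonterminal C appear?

[B [B [C [D ( [B [C [D s]]] )]]] or [C [C [D r]] and [D not [D not [D ( [B [C [D r]]] )]]]]]

5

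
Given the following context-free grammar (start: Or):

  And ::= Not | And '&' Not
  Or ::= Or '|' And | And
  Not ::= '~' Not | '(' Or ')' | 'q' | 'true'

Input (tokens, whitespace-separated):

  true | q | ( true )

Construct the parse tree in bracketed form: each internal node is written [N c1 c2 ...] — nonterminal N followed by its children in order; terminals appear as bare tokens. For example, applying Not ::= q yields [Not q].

[Or [Or [Or [And [Not true]]] | [And [Not q]]] | [And [Not ( [Or [And [Not true]]] )]]]

Or
Or | And
Or | And | And
And | And | And
Not | And | And
true | And | And
true | Not | And
true | q | And
true | q | Not
true | q | ( Or )
true | q | ( And )
true | q | ( Not )
true | q | ( true )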